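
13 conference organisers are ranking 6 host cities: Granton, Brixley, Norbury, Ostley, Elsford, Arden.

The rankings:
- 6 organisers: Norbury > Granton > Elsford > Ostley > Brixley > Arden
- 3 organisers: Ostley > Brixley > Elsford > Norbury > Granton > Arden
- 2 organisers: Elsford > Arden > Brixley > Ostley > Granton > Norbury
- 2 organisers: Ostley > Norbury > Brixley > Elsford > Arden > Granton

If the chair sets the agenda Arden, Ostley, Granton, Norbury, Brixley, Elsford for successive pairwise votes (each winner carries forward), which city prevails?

Elsford

Round 1: Arden vs Ostley — 2–11, Ostley advances.
Round 2: Ostley vs Granton — 7–6, Ostley advances.
Round 3: Ostley vs Norbury — 7–6, Ostley advances.
Round 4: Ostley vs Brixley — 11–2, Ostley advances.
Round 5: Ostley vs Elsford — 5–8, Elsford advances.
Elsford survives the agenda.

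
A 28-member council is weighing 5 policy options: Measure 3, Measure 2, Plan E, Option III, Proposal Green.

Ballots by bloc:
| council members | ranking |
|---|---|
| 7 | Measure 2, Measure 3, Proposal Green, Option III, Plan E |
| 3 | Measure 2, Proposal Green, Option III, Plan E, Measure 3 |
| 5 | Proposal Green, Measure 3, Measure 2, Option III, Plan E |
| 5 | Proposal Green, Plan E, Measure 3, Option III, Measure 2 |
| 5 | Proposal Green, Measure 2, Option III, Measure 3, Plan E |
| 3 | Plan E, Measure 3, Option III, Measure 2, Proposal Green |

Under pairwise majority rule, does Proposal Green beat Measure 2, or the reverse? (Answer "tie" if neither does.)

Ballots ranking Proposal Green above Measure 2: 5 + 5 + 5 = 15.
Ballots ranking Measure 2 above Proposal Green: 28 − 15 = 13.
Proposal Green wins the head-to-head 15–13.

Proposal Green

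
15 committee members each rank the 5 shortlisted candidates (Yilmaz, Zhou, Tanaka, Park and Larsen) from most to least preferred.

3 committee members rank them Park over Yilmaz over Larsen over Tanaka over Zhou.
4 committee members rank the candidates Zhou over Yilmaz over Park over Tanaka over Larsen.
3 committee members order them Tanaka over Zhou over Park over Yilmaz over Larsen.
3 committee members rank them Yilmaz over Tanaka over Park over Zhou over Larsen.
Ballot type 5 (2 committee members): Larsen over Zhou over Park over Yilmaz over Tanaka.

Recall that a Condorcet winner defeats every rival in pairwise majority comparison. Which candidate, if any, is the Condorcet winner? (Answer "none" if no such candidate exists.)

none

Pairwise majorities:
Yilmaz–Zhou: Zhou 9–6.
Yilmaz vs Tanaka: Yilmaz wins 12–3.
Yilmaz vs Park: Park wins 8–7.
Yilmaz vs Larsen: Yilmaz, 13–2.
Zhou–Tanaka: Tanaka 9–6.
Zhou vs Park: Zhou, 9–6.
Zhou–Larsen: Zhou 10–5.
Tanaka–Park: Park 9–6.
Tanaka–Larsen: Tanaka 10–5.
Park vs Larsen: Park, 13–2.
No candidate is unbeaten: Yilmaz loses to Zhou; Zhou loses to Tanaka; Tanaka loses to Yilmaz; Park loses to Zhou; Larsen loses to Yilmaz. In particular Yilmaz > Tanaka > Zhou > Yilmaz is a majority cycle — no Condorcet winner exists.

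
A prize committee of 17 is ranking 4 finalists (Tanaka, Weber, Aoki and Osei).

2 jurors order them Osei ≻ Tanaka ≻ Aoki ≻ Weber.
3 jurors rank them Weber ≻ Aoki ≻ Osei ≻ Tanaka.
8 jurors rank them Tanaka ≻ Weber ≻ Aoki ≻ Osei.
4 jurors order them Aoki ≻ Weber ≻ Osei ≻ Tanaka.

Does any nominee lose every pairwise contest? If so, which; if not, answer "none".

Pairwise majorities:
Tanaka vs Weber: Tanaka preferred on 2+8 = 10 ballots; Tanaka wins 10–7.
Tanaka vs Aoki: Tanaka, 10–7.
Tanaka vs Osei: Osei, 9–8.
Weber vs Aoki: 3+8 = 11 for Weber, 6 for Aoki — Weber by 11–6.
Weber vs Osei: Weber wins 15–2.
Aoki–Osei: Aoki 15–2.
Each nominee has at least one pairwise win (Tanaka beats Weber; Weber beats Aoki; Aoki beats Osei; Osei beats Tanaka) — no Condorcet loser.

none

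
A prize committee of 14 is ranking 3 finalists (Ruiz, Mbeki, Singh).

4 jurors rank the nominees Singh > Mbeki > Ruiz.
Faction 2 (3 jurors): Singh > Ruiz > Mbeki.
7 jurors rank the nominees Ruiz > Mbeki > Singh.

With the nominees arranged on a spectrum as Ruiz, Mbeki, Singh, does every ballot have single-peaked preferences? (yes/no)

Axis positions: Ruiz=1, Mbeki=2, Singh=3.
Faction 1 (peak Singh at position 3): ranking walks positions 3-2-1, expanding outward from the peak — single-peaked.
Faction 2: ranking walks positions 3-1-2; Ruiz is ranked above Mbeki even though Mbeki lies between Ruiz and the peak Singh on the axis — preferences dip and rise again. Not single-peaked.
Faction 3 (peak Ruiz at position 1): ranking walks positions 1-2-3, expanding outward from the peak — single-peaked.
Faction 2 violates single-peakedness, so the profile is not single-peaked on this axis.

no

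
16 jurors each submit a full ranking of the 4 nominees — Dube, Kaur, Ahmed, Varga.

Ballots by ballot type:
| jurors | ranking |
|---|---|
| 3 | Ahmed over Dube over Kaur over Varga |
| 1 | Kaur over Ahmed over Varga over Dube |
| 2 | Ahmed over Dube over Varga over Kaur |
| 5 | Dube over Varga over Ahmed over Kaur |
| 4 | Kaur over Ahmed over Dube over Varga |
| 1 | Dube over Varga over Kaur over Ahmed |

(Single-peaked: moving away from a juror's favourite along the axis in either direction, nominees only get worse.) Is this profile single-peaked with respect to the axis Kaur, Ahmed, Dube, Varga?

no

Axis positions: Kaur=1, Ahmed=2, Dube=3, Varga=4.
Ballot type 1 (peak Ahmed at position 2): ranking walks positions 2-3-1-4, expanding outward from the peak — single-peaked.
Ballot type 2: ranking walks positions 1-2-4-3; Varga is ranked above Dube even though Dube lies between Varga and the peak Kaur on the axis — preferences dip and rise again. Not single-peaked.
Ballot type 3 (peak Ahmed at position 2): ranking walks positions 2-3-4-1, expanding outward from the peak — single-peaked.
Ballot type 4 (peak Dube at position 3): ranking walks positions 3-4-2-1, expanding outward from the peak — single-peaked.
Ballot type 5 (peak Kaur at position 1): ranking walks positions 1-2-3-4, expanding outward from the peak — single-peaked.
Ballot type 6: ranking walks positions 3-4-1-2; Kaur is ranked above Ahmed even though Ahmed lies between Kaur and the peak Dube on the axis — preferences dip and rise again. Not single-peaked.
Ballot type 2 violates single-peakedness, so the profile is not single-peaked on this axis.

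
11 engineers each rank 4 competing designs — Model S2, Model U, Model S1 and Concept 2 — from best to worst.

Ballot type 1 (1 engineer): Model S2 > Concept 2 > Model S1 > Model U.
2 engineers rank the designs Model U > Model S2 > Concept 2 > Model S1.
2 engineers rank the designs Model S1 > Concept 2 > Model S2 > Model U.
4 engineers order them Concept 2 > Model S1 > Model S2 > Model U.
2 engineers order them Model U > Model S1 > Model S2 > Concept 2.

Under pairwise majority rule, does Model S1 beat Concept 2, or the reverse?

Ballots ranking Model S1 above Concept 2: 2 + 2 = 4.
Ballots ranking Concept 2 above Model S1: 11 − 4 = 7.
Concept 2 wins the head-to-head 7–4.

Concept 2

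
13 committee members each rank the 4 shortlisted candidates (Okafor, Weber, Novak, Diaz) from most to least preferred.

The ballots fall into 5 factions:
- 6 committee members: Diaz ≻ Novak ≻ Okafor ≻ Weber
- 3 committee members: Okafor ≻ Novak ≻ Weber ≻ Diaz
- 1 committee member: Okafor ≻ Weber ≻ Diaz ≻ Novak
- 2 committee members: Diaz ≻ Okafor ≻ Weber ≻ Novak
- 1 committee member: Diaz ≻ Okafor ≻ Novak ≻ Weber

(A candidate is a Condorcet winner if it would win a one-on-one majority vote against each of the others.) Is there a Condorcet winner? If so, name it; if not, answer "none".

Diaz

Check each pair by majority over 13 ballots:
Okafor vs Weber: Okafor is ranked higher on 6+3+1+2+1 = 13 ballots, Weber on 0. Okafor wins 13–0.
Okafor vs Novak: Okafor preferred on 3+1+2+1 = 7 ballots; Okafor wins 7–6.
Okafor vs Diaz: 3+1 = 4 for Okafor, 9 for Diaz — Diaz by 9–4.
Weber vs Novak: 1+2 = 3 for Weber, 10 for Novak — Novak by 10–3.
Weber vs Diaz: Weber is ranked higher on 3+1 = 4 ballots, Diaz on 9. Diaz wins 9–4.
Novak vs Diaz: 3 for Novak, 10 for Diaz — Diaz by 10–3.
Diaz wins every pairwise contest, so Diaz is the Condorcet winner.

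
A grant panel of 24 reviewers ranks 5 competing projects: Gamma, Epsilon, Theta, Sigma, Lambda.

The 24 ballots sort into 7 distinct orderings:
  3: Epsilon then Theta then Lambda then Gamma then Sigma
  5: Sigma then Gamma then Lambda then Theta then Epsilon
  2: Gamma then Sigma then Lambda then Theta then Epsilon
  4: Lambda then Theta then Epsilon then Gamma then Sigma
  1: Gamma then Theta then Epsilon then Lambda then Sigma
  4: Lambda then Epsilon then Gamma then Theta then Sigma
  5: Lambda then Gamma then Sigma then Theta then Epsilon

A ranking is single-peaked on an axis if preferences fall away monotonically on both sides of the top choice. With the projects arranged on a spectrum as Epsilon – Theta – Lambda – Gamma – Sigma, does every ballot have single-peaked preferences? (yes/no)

Axis positions: Epsilon=1, Theta=2, Lambda=3, Gamma=4, Sigma=5.
Ballot type 1 (peak Epsilon at position 1): ranking walks positions 1-2-3-4-5, expanding outward from the peak — single-peaked.
Ballot type 2 (peak Sigma at position 5): ranking walks positions 5-4-3-2-1, expanding outward from the peak — single-peaked.
Ballot type 3 (peak Gamma at position 4): ranking walks positions 4-5-3-2-1, expanding outward from the peak — single-peaked.
Ballot type 4 (peak Lambda at position 3): ranking walks positions 3-2-1-4-5, expanding outward from the peak — single-peaked.
Ballot type 5: ranking walks positions 4-2-1-3-5; Theta is ranked above Lambda even though Lambda lies between Theta and the peak Gamma on the axis — preferences dip and rise again. Not single-peaked.
Ballot type 6: ranking walks positions 3-1-4-2-5; Epsilon is ranked above Theta even though Theta lies between Epsilon and the peak Lambda on the axis — preferences dip and rise again. Not single-peaked.
Ballot type 7 (peak Lambda at position 3): ranking walks positions 3-4-5-2-1, expanding outward from the peak — single-peaked.
Ballot type 5 violates single-peakedness, so the profile is not single-peaked on this axis.

no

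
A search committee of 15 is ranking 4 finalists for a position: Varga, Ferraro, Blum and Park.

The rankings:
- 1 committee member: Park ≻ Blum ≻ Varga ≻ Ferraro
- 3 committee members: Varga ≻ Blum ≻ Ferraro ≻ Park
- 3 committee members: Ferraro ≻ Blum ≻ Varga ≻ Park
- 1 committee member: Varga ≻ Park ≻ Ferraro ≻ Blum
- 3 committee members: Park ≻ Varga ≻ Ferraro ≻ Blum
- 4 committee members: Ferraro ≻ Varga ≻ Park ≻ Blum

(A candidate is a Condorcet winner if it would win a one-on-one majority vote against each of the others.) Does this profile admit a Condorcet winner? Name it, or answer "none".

Varga

Head-to-head results (15 committee members):
Varga vs Ferraro: Varga, 8–7.
Varga vs Blum: 3+1+3+4 = 11 for Varga, 4 for Blum — Varga by 11–4.
Varga vs Park: 11 to 4, Varga.
Ferraro vs Blum: Ferraro is ranked higher on 3+1+3+4 = 11 ballots, Blum on 4. Ferraro wins 11–4.
Ferraro vs Park: Ferraro wins 10–5.
Blum vs Park: Blum is ranked higher on 3+3 = 6 ballots, Park on 9. Park wins 9–6.
Only Varga has no losses; Varga is the Condorcet winner.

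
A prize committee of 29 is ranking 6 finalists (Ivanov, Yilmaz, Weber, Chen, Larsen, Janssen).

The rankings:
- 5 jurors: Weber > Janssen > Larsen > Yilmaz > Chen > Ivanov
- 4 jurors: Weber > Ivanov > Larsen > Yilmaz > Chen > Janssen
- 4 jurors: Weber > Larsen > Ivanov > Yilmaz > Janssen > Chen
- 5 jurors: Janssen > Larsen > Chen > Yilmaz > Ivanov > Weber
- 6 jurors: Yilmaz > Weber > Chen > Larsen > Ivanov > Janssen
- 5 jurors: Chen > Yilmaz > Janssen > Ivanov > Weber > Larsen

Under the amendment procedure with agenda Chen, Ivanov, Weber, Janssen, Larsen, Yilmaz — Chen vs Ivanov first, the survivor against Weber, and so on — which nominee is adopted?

Yilmaz

Round 1: Chen vs Ivanov — 21–8, Chen advances.
Round 2: Chen vs Weber — 10–19, Weber advances.
Round 3: Weber vs Janssen — 19–10, Weber advances.
Round 4: Weber vs Larsen — 24–5, Weber advances.
Round 5: Weber vs Yilmaz — 13–16, Yilmaz advances.
The agenda winner is Yilmaz.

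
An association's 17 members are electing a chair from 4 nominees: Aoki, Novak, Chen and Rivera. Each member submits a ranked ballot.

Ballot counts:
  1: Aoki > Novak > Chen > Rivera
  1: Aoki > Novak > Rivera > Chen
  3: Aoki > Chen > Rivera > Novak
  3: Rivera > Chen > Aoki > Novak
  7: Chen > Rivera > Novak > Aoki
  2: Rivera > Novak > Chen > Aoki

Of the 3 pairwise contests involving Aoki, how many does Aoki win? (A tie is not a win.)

0

Aoki against each rival (17 voters):
Aoki vs Novak: Aoki preferred on 1+1+3+3 = 8 ballots; Novak wins 9–8.
Aoki vs Chen: Aoki preferred on 1+1+3 = 5 ballots; Chen wins 12–5.
Aoki vs Rivera: Rivera, 12–5.
Aoki beats no one; loses to Novak, Chen, Rivera — 0 pairwise wins.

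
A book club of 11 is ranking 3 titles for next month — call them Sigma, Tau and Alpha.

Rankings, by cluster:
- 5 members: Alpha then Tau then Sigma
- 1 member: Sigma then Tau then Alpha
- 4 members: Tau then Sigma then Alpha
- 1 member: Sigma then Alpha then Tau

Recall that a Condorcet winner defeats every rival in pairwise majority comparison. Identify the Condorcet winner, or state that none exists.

Pairwise majorities:
Sigma vs Tau: Tau, 9–2.
Sigma–Alpha: Sigma 6–5.
Tau–Alpha: Alpha 6–5.
Every book loses at least once (Sigma loses to Tau; Tau loses to Alpha; Alpha loses to Sigma). The majority relation contains the cycle Sigma → Alpha → Tau → Sigma, so there is no Condorcet winner.

none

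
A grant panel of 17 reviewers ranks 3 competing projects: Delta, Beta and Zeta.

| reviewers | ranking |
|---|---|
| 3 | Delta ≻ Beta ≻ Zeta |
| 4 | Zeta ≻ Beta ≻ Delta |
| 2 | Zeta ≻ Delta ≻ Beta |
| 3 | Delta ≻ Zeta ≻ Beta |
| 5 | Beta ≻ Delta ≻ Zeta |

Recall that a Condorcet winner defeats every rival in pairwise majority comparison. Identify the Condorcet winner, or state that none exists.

none

Head-to-head results (17 reviewers):
Delta vs Beta: Delta is ranked higher on 3+2+3 = 8 ballots, Beta on 9. Beta wins 9–8.
Delta vs Zeta: Delta is ranked higher on 3+3+5 = 11 ballots, Zeta on 6. Delta wins 11–6.
Beta vs Zeta: Beta is ranked higher on 3+5 = 8 ballots, Zeta on 9. Zeta wins 9–8.
Each project drops at least one matchup (Delta loses to Beta; Beta loses to Zeta; Zeta loses to Delta); the cycle Delta > Zeta > Beta > Delta rules out a Condorcet winner.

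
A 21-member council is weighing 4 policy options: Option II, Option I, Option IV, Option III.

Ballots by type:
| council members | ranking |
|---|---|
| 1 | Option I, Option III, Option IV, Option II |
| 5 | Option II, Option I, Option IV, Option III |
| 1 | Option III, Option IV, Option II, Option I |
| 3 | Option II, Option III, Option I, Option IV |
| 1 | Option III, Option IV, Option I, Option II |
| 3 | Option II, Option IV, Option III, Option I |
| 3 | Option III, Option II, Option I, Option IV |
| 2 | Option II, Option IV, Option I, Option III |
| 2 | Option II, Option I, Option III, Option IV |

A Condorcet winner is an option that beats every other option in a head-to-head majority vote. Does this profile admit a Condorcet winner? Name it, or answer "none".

Option II

Head-to-head results (21 council members):
Option II vs Option I: Option II preferred on 19 ballots; Option II wins 19–2.
Option II vs Option IV: Option II is ranked higher on 5+3+3+3+2+2 = 18 ballots, Option IV on 3. Option II wins 18–3.
Option II vs Option III: 15 to 6, Option II.
Option I vs Option IV: Option I preferred on 1+5+3+3+2 = 14 ballots; Option I wins 14–7.
Option I vs Option III: Option III, 11–10.
Option IV vs Option III: 5+3+2 = 10 for Option IV, 11 for Option III — Option III by 11–10.
Option II beats each of Option I, Option IV, Option III — Option II is the Condorcet winner.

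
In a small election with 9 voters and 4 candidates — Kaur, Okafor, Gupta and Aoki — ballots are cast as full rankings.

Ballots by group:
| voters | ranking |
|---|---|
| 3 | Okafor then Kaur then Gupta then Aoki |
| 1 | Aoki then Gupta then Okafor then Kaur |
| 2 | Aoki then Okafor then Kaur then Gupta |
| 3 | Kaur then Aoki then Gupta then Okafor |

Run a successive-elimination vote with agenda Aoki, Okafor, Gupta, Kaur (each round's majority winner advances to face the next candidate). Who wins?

Round 1: Aoki vs Okafor — 6–3, Aoki advances.
Round 2: Aoki vs Gupta — 6–3, Aoki advances.
Round 3: Aoki vs Kaur — 3–6, Kaur advances.
Kaur survives the agenda.

Kaur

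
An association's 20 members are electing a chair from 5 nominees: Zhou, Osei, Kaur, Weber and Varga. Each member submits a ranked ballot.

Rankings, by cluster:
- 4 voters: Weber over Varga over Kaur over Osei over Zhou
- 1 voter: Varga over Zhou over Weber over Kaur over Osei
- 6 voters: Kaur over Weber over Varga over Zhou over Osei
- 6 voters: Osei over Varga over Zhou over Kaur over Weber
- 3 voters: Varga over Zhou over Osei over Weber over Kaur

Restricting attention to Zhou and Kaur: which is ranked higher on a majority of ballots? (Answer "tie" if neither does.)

tie

Ballots ranking Zhou above Kaur: 1 + 6 + 3 = 10.
Ballots ranking Kaur above Zhou: 20 − 10 = 10.
10–10: the pair ties.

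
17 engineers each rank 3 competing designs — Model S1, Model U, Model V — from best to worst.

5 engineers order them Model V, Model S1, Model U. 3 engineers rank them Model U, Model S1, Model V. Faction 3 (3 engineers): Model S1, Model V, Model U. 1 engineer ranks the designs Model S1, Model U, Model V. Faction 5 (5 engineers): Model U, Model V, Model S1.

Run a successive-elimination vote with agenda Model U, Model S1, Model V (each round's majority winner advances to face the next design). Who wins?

Model V

Round 1: Model U vs Model S1 — 8–9, Model S1 advances.
Round 2: Model S1 vs Model V — 7–10, Model V advances.
The agenda winner is Model V.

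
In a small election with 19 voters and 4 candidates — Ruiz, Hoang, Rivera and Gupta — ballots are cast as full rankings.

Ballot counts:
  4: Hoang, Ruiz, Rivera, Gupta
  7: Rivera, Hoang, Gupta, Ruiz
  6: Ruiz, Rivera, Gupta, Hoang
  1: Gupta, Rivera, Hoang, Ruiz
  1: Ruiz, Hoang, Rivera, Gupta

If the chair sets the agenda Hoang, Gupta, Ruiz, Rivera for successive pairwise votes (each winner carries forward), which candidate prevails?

Round 1: Hoang vs Gupta — 12–7, Hoang advances.
Round 2: Hoang vs Ruiz — 12–7, Hoang advances.
Round 3: Hoang vs Rivera — 5–14, Rivera advances.
Rivera survives the agenda.

Rivera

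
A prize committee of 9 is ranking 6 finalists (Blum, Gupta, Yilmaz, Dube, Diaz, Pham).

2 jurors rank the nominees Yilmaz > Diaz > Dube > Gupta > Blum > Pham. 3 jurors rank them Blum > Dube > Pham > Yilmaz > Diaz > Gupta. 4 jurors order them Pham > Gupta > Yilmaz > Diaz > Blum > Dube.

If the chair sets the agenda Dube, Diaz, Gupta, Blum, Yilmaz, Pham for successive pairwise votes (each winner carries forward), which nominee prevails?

Pham

Round 1: Dube vs Diaz — 3–6, Diaz advances.
Round 2: Diaz vs Gupta — 5–4, Diaz advances.
Round 3: Diaz vs Blum — 6–3, Diaz advances.
Round 4: Diaz vs Yilmaz — 0–9, Yilmaz advances.
Round 5: Yilmaz vs Pham — 2–7, Pham advances.
Pham survives the agenda.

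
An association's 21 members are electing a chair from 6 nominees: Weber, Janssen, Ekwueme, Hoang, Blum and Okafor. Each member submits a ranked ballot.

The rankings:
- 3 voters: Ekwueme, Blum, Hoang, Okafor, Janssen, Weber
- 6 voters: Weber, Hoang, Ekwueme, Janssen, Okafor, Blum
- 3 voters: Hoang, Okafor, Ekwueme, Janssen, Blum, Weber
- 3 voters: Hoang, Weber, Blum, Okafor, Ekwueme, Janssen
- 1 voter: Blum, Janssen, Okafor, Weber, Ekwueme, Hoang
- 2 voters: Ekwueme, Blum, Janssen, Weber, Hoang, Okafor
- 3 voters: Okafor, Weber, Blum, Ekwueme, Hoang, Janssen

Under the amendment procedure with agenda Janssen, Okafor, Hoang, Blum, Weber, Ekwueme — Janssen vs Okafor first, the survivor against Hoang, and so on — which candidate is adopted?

Round 1: Janssen vs Okafor — 9–12, Okafor advances.
Round 2: Okafor vs Hoang — 4–17, Hoang advances.
Round 3: Hoang vs Blum — 12–9, Hoang advances.
Round 4: Hoang vs Weber — 9–12, Weber advances.
Round 5: Weber vs Ekwueme — 13–8, Weber advances.
Weber survives the agenda.

Weber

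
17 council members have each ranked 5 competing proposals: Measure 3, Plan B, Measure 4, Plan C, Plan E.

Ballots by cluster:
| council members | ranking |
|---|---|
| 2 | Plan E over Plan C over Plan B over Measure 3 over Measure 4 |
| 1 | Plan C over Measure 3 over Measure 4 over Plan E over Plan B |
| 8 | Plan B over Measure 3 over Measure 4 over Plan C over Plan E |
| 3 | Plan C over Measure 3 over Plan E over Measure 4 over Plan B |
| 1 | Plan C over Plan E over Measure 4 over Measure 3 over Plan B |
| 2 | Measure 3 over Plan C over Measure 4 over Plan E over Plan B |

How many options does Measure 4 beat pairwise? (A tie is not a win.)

Measure 4 against each rival (17 council members):
Measure 4 vs Measure 3: Measure 4 preferred on 1 ballot; Measure 3 wins 16–1.
Measure 4 vs Plan B: Plan B wins 10–7.
Measure 4–Plan C: Plan C 9–8.
Measure 4 vs Plan E: Measure 4 wins 11–6.
Measure 4 beats Plan E; loses to Measure 3, Plan B, Plan C — 1 pairwise win.

1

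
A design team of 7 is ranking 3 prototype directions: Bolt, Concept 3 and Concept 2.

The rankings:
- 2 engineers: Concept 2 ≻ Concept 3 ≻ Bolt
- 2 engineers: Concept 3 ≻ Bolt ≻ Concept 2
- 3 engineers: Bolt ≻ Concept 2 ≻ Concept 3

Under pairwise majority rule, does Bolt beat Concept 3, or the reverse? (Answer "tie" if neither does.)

Ballots ranking Bolt above Concept 3: 3.
Ballots ranking Concept 3 above Bolt: 7 − 3 = 4.
Concept 3 wins the head-to-head 4–3.

Concept 3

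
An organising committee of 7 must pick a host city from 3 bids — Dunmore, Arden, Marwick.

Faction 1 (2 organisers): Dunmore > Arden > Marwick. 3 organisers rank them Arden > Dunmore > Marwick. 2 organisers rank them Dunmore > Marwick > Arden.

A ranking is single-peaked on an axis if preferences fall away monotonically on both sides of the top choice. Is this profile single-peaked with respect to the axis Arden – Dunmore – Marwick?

Axis positions: Arden=1, Dunmore=2, Marwick=3.
Faction 1 (peak Dunmore at position 2): ranking walks positions 2-1-3, expanding outward from the peak — single-peaked.
Faction 2 (peak Arden at position 1): ranking walks positions 1-2-3, expanding outward from the peak — single-peaked.
Faction 3 (peak Dunmore at position 2): ranking walks positions 2-3-1, expanding outward from the peak — single-peaked.
Every ranking is single-peaked on this axis.

yes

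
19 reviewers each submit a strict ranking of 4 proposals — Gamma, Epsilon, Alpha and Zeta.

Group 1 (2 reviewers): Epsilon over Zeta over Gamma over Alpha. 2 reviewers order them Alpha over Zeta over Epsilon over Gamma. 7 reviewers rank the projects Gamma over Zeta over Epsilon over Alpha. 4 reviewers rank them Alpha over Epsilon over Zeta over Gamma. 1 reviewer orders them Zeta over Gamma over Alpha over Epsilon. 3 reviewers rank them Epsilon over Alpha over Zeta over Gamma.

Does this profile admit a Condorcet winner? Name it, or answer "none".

Check each pair by majority over 19 ballots:
Gamma vs Epsilon: 7+1 = 8 for Gamma, 11 for Epsilon — Epsilon by 11–8.
Gamma vs Alpha: Gamma wins 10–9.
Gamma vs Zeta: Gamma preferred on 7 ballots; Zeta wins 12–7.
Epsilon vs Alpha: Epsilon wins 12–7.
Epsilon vs Zeta: 2+4+3 = 9 for Epsilon, 10 for Zeta — Zeta by 10–9.
Alpha vs Zeta: Alpha is ranked higher on 2+4+3 = 9 ballots, Zeta on 10. Zeta wins 10–9.
Zeta defeats every rival head-to-head and is the Condorcet winner.

Zeta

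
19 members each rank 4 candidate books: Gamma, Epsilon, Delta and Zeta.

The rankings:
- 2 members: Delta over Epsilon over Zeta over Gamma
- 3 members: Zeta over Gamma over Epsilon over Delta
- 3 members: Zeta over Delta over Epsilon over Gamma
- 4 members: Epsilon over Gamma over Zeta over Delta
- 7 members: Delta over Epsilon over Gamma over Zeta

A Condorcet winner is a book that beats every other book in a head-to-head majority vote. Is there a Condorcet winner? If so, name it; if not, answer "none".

none

Check each pair by majority over 19 ballots:
Gamma vs Epsilon: Epsilon, 16–3.
Gamma vs Delta: Delta, 12–7.
Gamma vs Zeta: Gamma wins 11–8.
Epsilon vs Delta: Delta wins 12–7.
Epsilon vs Zeta: Epsilon wins 13–6.
Delta–Zeta: Zeta 10–9.
No book is unbeaten: Gamma loses to Epsilon; Epsilon loses to Delta; Delta loses to Zeta; Zeta loses to Gamma. In particular Gamma → Zeta → Delta → Gamma is a majority cycle — no Condorcet winner exists.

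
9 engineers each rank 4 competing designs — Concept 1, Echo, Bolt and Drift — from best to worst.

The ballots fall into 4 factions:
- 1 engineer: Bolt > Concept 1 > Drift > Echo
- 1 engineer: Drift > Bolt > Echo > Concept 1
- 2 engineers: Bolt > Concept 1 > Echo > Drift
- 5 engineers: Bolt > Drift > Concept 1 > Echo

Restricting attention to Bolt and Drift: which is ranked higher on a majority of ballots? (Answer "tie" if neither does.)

Bolt

Ballots ranking Bolt above Drift: 1 + 2 + 5 = 8.
Ballots ranking Drift above Bolt: 9 − 8 = 1.
Bolt wins the head-to-head 8–1.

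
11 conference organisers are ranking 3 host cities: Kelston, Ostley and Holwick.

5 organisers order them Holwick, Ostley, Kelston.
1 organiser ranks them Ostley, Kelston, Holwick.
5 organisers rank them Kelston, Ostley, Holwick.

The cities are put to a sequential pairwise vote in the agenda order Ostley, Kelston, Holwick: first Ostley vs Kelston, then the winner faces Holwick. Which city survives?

Ostley

Round 1: Ostley vs Kelston — 6–5, Ostley advances.
Round 2: Ostley vs Holwick — 6–5, Ostley advances.
The agenda winner is Ostley.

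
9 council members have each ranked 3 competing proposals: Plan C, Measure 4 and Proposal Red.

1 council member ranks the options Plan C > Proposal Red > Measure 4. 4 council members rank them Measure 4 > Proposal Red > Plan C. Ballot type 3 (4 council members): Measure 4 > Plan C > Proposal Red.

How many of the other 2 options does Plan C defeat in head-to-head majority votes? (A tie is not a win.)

Plan C against each rival (9 council members):
Plan C vs Measure 4: Measure 4, 8–1.
Plan C vs Proposal Red: Plan C is ranked higher on 1+4 = 5 ballots, Proposal Red on 4. Plan C wins 5–4.
Plan C beats Proposal Red; loses to Measure 4 — 1 pairwise win.

1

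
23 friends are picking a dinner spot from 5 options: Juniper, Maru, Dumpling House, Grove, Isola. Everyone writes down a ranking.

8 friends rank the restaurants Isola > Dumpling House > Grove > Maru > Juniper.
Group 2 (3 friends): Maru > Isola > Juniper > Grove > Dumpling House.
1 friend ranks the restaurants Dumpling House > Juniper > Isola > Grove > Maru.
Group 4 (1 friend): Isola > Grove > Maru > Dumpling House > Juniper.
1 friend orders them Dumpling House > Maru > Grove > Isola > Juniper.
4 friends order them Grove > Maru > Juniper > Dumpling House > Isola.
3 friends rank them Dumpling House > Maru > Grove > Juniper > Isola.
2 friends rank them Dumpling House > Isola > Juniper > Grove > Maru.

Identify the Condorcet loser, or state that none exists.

Pairwise majorities:
Juniper vs Maru: Maru wins 20–3.
Juniper vs Dumpling House: 7 to 16, Dumpling House.
Juniper–Grove: Grove 17–6.
Juniper–Isola: Isola 15–8.
Maru–Dumpling House: Dumpling House 15–8.
Maru vs Grove: Maru is ranked higher on 3+1+3 = 7 ballots, Grove on 16. Grove wins 16–7.
Maru–Isola: Isola 12–11.
Dumpling House vs Grove: Dumpling House, 15–8.
Dumpling House vs Isola: 1+1+4+3+2 = 11 for Dumpling House, 12 for Isola — Isola by 12–11.
Grove vs Isola: Grove preferred on 1+4+3 = 8 ballots; Isola wins 15–8.
Only Juniper has no wins; Juniper is the Condorcet loser.

Juniper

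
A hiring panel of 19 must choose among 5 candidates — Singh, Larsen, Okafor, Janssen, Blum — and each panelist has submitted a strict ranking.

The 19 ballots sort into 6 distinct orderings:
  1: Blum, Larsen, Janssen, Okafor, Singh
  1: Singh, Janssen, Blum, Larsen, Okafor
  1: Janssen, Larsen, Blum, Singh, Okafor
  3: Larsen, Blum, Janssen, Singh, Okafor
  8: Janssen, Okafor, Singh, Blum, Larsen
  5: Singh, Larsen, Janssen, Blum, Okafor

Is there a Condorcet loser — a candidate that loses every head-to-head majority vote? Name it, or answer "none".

Pairwise majorities:
Singh vs Larsen: Singh wins 14–5.
Singh vs Okafor: Singh preferred on 1+1+3+5 = 10 ballots; Singh wins 10–9.
Singh vs Janssen: 1+5 = 6 for Singh, 13 for Janssen — Janssen by 13–6.
Singh vs Blum: 14 to 5, Singh.
Larsen vs Okafor: Larsen preferred on 1+1+1+3+5 = 11 ballots; Larsen wins 11–8.
Larsen vs Janssen: 9 to 10, Janssen.
Larsen vs Blum: 9 to 10, Blum.
Okafor vs Janssen: 0 for Okafor, 19 for Janssen — Janssen by 19–0.
Okafor–Blum: Blum 11–8.
Janssen vs Blum: 15 to 4, Janssen.
Only Okafor has no wins; Okafor is the Condorcet loser.

Okafor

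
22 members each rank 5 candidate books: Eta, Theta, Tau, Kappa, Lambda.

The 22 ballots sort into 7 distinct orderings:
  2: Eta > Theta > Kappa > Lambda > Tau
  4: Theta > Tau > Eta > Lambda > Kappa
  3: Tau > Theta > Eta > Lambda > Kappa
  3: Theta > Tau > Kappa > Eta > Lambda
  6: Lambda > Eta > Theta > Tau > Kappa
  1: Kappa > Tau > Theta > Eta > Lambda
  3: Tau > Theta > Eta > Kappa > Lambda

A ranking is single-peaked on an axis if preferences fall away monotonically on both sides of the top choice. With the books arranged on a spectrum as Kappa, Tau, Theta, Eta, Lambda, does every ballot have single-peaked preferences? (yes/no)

Axis positions: Kappa=1, Tau=2, Theta=3, Eta=4, Lambda=5.
Bloc 1: ranking walks positions 4-3-1-5-2; Kappa is ranked above Tau even though Tau lies between Kappa and the peak Eta on the axis — preferences dip and rise again. Not single-peaked.
Bloc 2 (peak Theta at position 3): ranking walks positions 3-2-4-5-1, expanding outward from the peak — single-peaked.
Bloc 3 (peak Tau at position 2): ranking walks positions 2-3-4-5-1, expanding outward from the peak — single-peaked.
Bloc 4 (peak Theta at position 3): ranking walks positions 3-2-1-4-5, expanding outward from the peak — single-peaked.
Bloc 5 (peak Lambda at position 5): ranking walks positions 5-4-3-2-1, expanding outward from the peak — single-peaked.
Bloc 6 (peak Kappa at position 1): ranking walks positions 1-2-3-4-5, expanding outward from the peak — single-peaked.
Bloc 7 (peak Tau at position 2): ranking walks positions 2-3-4-1-5, expanding outward from the peak — single-peaked.
Bloc 1 violates single-peakedness, so the profile is not single-peaked on this axis.

no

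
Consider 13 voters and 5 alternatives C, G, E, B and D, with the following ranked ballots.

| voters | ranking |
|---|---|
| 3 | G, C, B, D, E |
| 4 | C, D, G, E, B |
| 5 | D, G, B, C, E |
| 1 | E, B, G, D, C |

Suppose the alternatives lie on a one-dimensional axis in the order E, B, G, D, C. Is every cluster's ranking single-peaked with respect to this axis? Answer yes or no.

no

Axis positions: E=1, B=2, G=3, D=4, C=5.
Cluster 1: ranking walks positions 3-5-2-4-1; C is ranked above D even though D lies between C and the peak G on the axis — preferences dip and rise again. Not single-peaked.
Cluster 2: ranking walks positions 5-4-3-1-2; E is ranked above B even though B lies between E and the peak C on the axis — preferences dip and rise again. Not single-peaked.
Cluster 3 (peak D at position 4): ranking walks positions 4-3-2-5-1, expanding outward from the peak — single-peaked.
Cluster 4 (peak E at position 1): ranking walks positions 1-2-3-4-5, expanding outward from the peak — single-peaked.
Cluster 1 violates single-peakedness, so the profile is not single-peaked on this axis.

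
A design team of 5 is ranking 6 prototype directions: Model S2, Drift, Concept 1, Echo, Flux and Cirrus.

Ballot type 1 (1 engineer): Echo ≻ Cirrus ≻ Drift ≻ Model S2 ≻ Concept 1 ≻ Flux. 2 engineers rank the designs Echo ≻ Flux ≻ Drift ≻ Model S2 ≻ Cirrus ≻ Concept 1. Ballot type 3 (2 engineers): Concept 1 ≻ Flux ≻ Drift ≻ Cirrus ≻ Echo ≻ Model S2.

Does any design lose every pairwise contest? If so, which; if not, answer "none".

none

Pairwise majorities:
Model S2 vs Drift: Drift wins 5–0.
Model S2 vs Concept 1: Model S2 preferred on 1+2 = 3 ballots; Model S2 wins 3–2.
Model S2 vs Echo: Echo, 5–0.
Model S2 vs Flux: 1 to 4, Flux.
Model S2 vs Cirrus: Model S2 preferred on 2 ballots; Cirrus wins 3–2.
Drift–Concept 1: Drift 3–2.
Drift vs Echo: 2 for Drift, 3 for Echo — Echo by 3–2.
Drift vs Flux: Drift is ranked higher on 1 ballot, Flux on 4. Flux wins 4–1.
Drift vs Cirrus: 2+2 = 4 for Drift, 1 for Cirrus — Drift by 4–1.
Concept 1 vs Echo: Echo wins 3–2.
Concept 1–Flux: Concept 1 3–2.
Concept 1 vs Cirrus: 2 for Concept 1, 3 for Cirrus — Cirrus by 3–2.
Echo vs Flux: 1+2 = 3 for Echo, 2 for Flux — Echo by 3–2.
Echo vs Cirrus: 3 to 2, Echo.
Flux vs Cirrus: Flux is ranked higher on 2+2 = 4 ballots, Cirrus on 1. Flux wins 4–1.
No design is winless: Model S2 beats Concept 1; Drift beats Model S2; Concept 1 beats Flux; Echo beats Model S2; Flux beats Model S2; Cirrus beats Model S2. There is no Condorcet loser.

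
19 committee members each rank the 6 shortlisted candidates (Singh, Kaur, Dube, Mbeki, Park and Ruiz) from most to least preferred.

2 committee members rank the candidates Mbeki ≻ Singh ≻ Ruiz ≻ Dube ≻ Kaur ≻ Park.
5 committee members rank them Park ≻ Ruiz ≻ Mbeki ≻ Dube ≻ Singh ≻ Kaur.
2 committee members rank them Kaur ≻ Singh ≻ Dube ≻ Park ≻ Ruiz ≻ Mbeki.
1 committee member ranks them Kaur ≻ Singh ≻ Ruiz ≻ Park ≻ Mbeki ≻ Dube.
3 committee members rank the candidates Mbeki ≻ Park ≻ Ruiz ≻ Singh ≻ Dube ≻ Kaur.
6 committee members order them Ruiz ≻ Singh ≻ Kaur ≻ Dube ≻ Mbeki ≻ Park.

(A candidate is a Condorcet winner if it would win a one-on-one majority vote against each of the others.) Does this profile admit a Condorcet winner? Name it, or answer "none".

Check each pair by majority over 19 ballots:
Singh vs Kaur: 16 to 3, Singh.
Singh vs Dube: 2+2+1+3+6 = 14 for Singh, 5 for Dube — Singh by 14–5.
Singh vs Mbeki: Singh is ranked higher on 2+1+6 = 9 ballots, Mbeki on 10. Mbeki wins 10–9.
Singh vs Park: Singh is ranked higher on 2+2+1+6 = 11 ballots, Park on 8. Singh wins 11–8.
Singh vs Ruiz: Singh is ranked higher on 2+2+1 = 5 ballots, Ruiz on 14. Ruiz wins 14–5.
Kaur vs Dube: Kaur preferred on 2+1+6 = 9 ballots; Dube wins 10–9.
Kaur vs Mbeki: Kaur preferred on 2+1+6 = 9 ballots; Mbeki wins 10–9.
Kaur vs Park: Kaur preferred on 2+2+1+6 = 11 ballots; Kaur wins 11–8.
Kaur vs Ruiz: 3 to 16, Ruiz.
Dube vs Mbeki: 8 to 11, Mbeki.
Dube vs Park: Dube preferred on 2+2+6 = 10 ballots; Dube wins 10–9.
Dube vs Ruiz: 2 to 17, Ruiz.
Mbeki vs Park: 11 to 8, Mbeki.
Mbeki vs Ruiz: 2+3 = 5 for Mbeki, 14 for Ruiz — Ruiz by 14–5.
Park vs Ruiz: 10 to 9, Park.
Every candidate loses at least once (Singh loses to Mbeki; Kaur loses to Singh; Dube loses to Singh; Mbeki loses to Ruiz; Park loses to Singh; Ruiz loses to Park). The majority relation contains the cycle Singh beats Park beats Ruiz beats Singh, so there is no Condorcet winner.

none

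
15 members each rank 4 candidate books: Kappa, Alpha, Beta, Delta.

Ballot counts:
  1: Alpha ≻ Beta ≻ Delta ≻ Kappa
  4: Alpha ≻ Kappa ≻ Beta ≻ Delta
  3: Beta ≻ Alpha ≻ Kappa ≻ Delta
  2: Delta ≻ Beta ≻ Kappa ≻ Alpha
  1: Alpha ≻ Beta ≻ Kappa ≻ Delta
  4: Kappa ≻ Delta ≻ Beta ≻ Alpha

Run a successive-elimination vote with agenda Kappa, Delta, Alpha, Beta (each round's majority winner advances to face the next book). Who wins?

Beta

Round 1: Kappa vs Delta — 12–3, Kappa advances.
Round 2: Kappa vs Alpha — 6–9, Alpha advances.
Round 3: Alpha vs Beta — 6–9, Beta advances.
Beta survives the agenda.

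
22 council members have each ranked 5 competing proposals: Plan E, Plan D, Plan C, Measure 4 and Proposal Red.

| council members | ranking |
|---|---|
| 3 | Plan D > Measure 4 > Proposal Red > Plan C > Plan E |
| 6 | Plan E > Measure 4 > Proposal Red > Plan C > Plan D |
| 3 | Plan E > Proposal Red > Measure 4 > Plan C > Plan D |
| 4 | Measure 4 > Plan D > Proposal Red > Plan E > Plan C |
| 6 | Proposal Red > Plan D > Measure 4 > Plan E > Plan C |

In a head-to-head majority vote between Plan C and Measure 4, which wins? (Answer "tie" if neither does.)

No ballot ranks Plan C above Measure 4: 0.
Ballots ranking Measure 4 above Plan C: 22 − 0 = 22.
Measure 4 wins the head-to-head 22–0.

Measure 4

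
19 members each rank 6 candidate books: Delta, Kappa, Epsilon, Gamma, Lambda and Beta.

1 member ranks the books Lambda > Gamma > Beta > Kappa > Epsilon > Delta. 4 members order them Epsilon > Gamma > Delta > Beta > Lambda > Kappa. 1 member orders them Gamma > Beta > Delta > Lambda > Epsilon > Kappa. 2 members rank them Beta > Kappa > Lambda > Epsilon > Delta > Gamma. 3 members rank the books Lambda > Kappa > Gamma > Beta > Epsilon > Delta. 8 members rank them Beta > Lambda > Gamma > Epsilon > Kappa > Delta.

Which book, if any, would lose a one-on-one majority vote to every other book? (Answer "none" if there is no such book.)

Pairwise majorities:
Delta vs Kappa: Delta is ranked higher on 4+1 = 5 ballots, Kappa on 14. Kappa wins 14–5.
Delta vs Epsilon: 1 to 18, Epsilon.
Delta vs Gamma: Gamma, 17–2.
Delta vs Lambda: Lambda, 14–5.
Delta vs Beta: 4 for Delta, 15 for Beta — Beta by 15–4.
Kappa vs Epsilon: Epsilon wins 13–6.
Kappa vs Gamma: Kappa is ranked higher on 2+3 = 5 ballots, Gamma on 14. Gamma wins 14–5.
Kappa vs Lambda: 2 to 17, Lambda.
Kappa vs Beta: Beta wins 16–3.
Epsilon vs Gamma: Gamma, 13–6.
Epsilon vs Lambda: Epsilon preferred on 4 ballots; Lambda wins 15–4.
Epsilon vs Beta: Beta wins 15–4.
Gamma vs Lambda: Lambda, 14–5.
Gamma vs Beta: Beta wins 10–9.
Lambda–Beta: Beta 15–4.
Only Delta has no wins; Delta is the Condorcet loser.

Delta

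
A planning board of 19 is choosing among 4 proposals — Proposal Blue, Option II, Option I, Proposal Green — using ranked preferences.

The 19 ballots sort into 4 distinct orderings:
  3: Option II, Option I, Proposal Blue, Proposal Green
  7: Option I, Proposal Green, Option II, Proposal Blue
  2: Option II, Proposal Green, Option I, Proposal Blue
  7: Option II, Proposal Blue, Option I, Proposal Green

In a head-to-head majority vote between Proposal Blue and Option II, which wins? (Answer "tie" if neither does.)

No ballot ranks Proposal Blue above Option II: 0.
Ballots ranking Option II above Proposal Blue: 19 − 0 = 19.
Option II wins the head-to-head 19–0.

Option II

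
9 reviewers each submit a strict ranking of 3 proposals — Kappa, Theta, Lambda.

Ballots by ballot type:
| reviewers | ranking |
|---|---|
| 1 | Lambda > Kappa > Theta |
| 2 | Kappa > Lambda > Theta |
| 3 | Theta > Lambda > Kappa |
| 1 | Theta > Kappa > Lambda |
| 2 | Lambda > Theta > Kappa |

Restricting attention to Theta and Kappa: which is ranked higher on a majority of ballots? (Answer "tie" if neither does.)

Theta

Ballots ranking Theta above Kappa: 3 + 1 + 2 = 6.
Ballots ranking Kappa above Theta: 9 − 6 = 3.
Theta wins the head-to-head 6–3.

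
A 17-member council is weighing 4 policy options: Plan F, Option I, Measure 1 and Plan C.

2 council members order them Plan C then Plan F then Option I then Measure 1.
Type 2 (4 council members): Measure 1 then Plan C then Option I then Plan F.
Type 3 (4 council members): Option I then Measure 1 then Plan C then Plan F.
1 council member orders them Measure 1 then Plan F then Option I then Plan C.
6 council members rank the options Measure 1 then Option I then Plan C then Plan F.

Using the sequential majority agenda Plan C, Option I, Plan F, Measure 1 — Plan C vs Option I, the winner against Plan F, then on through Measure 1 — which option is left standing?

Round 1: Plan C vs Option I — 6–11, Option I advances.
Round 2: Option I vs Plan F — 14–3, Option I advances.
Round 3: Option I vs Measure 1 — 6–11, Measure 1 advances.
The agenda winner is Measure 1.

Measure 1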